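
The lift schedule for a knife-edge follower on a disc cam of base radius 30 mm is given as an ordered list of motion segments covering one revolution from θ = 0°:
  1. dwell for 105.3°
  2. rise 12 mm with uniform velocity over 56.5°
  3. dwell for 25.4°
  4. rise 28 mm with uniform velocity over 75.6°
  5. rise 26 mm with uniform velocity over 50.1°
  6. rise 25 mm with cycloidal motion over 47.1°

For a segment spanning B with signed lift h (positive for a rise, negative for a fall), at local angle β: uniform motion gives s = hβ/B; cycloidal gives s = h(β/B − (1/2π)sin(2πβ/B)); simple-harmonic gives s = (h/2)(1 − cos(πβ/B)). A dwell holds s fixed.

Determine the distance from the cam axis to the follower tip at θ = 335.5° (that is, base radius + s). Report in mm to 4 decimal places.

seg 1 [0°–105.3°] dwell: s stays 0.0000
seg 2 [105.3°–161.8°] uniform, h=12: full span → s += 12 → s = 12.0000
seg 3 [161.8°–187.2°] dwell: s stays 12.0000
seg 4 [187.2°–262.8°] uniform, h=28: full span → s += 28 → s = 40.0000
seg 5 [262.8°–312.9°] uniform, h=26: full span → s += 26 → s = 66.0000
seg 6 [312.9°–360°] cycloidal, h=25: θ=335.5° here. β=22.6, B=47.1. 25·(0.4798 − sin(2π·0.4798)/(2π)) = 11.4929 → s = 77.4929
radial distance = base radius + s = 30 + 77.4929 = 107.4929

107.4929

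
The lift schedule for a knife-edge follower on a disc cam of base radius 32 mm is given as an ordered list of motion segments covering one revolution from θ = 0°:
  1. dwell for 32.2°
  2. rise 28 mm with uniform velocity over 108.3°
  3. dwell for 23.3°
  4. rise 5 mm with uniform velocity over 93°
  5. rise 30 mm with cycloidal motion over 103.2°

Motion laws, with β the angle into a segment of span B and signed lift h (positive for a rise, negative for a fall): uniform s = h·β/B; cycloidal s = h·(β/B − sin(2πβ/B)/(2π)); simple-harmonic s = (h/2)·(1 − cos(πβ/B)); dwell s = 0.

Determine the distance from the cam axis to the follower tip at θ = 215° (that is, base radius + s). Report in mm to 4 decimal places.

seg 1 [0°–32.2°] dwell: s stays 0.0000
seg 2 [32.2°–140.5°] uniform, h=28: full span → s += 28 → s = 28.0000
seg 3 [140.5°–163.8°] dwell: s stays 28.0000
seg 4 [163.8°–256.8°] uniform, h=5: θ=215° here. β=51.2, B=93. 5·51.2/93 = 2.7527 → s = 30.7527
radial distance = base radius + s = 32 + 30.7527 = 62.7527

62.7527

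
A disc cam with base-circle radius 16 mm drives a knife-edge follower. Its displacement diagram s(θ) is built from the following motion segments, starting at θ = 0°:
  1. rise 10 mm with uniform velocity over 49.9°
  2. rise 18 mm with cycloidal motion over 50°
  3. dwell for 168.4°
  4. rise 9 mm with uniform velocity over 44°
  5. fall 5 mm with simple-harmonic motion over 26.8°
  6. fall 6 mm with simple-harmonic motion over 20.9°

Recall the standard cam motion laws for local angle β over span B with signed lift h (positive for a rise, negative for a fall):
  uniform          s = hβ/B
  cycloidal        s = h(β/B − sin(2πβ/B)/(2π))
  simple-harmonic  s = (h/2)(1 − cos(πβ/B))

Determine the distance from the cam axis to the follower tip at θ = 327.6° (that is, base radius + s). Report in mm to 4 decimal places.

seg 1 [0°–49.9°] uniform, h=10: full span → s += 10 → s = 10.0000
seg 2 [49.9°–99.9°] cycloidal, h=18: full span → s += 18 → s = 28.0000
seg 3 [99.9°–268.3°] dwell: s stays 28.0000
seg 4 [268.3°–312.3°] uniform, h=9: full span → s += 9 → s = 37.0000
seg 5 [312.3°–339.1°] simple-harmonic, h=-5: θ=327.6° here. β=15.3, B=26.8. -5/2·(1 − cos(π·0.5709)) = -3.0522 → s = 33.9478
radial distance = base radius + s = 16 + 33.9478 = 49.9478

49.9478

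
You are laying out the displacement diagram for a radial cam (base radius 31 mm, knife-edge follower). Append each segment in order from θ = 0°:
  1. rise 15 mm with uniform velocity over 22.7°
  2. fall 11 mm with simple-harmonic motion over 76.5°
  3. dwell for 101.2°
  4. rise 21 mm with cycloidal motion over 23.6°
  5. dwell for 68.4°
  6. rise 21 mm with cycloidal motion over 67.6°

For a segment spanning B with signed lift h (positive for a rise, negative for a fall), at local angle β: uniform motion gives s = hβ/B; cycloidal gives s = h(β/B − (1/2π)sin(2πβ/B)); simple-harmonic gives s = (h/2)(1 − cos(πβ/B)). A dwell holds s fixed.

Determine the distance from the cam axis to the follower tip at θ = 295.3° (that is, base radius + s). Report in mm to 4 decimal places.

seg 1 [0°–22.7°] uniform, h=15: full span → s += 15 → s = 15.0000
seg 2 [22.7°–99.2°] simple-harmonic, h=-11: full span → s += -11 → s = 4.0000
seg 3 [99.2°–200.4°] dwell: s stays 4.0000
seg 4 [200.4°–224°] cycloidal, h=21: full span → s += 21 → s = 25.0000
seg 5 [224°–292.4°] dwell: s stays 25.0000
seg 6 [292.4°–360°] cycloidal, h=21: θ=295.3° here. β=2.9, B=67.6. 21·(0.0429 − sin(2π·0.0429)/(2π)) = 0.0109 → s = 25.0109
radial distance = base radius + s = 31 + 25.0109 = 56.0109

56.0109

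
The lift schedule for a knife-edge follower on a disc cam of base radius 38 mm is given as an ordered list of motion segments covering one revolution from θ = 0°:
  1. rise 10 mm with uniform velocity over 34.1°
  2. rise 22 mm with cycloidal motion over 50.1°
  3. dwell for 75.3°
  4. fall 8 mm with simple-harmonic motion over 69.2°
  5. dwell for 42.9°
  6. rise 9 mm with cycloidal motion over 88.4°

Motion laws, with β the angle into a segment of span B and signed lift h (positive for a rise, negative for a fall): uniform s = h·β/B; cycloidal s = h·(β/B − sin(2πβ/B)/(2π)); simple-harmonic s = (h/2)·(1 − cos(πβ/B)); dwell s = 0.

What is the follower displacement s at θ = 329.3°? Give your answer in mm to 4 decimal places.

seg 1 [0°–34.1°] uniform, h=10: full span → s += 10 → s = 10.0000
seg 2 [34.1°–84.2°] cycloidal, h=22: full span → s += 22 → s = 32.0000
seg 3 [84.2°–159.5°] dwell: s stays 32.0000
seg 4 [159.5°–228.7°] simple-harmonic, h=-8: full span → s += -8 → s = 24.0000
seg 5 [228.7°–271.6°] dwell: s stays 24.0000
seg 6 [271.6°–360°] cycloidal, h=9: θ=329.3° here. β=57.7, B=88.4. 9·(0.6527 − sin(2π·0.6527)/(2π)) = 7.0475 → s = 31.0475

31.0475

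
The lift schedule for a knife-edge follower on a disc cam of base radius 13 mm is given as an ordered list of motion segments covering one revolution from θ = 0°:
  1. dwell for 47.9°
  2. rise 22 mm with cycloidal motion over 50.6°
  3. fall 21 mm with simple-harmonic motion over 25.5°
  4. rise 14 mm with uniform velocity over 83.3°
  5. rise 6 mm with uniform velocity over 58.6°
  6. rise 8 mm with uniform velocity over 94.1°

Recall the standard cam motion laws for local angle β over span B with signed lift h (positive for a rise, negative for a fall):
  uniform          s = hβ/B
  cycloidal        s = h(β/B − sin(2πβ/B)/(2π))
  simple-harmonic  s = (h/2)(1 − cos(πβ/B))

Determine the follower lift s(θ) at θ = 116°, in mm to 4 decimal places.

seg 1 [0°–47.9°] dwell: s stays 0.0000
seg 2 [47.9°–98.5°] cycloidal, h=22: full span → s += 22 → s = 22.0000
seg 3 [98.5°–124°] simple-harmonic, h=-21: θ=116° here. β=17.5, B=25.5. -21/2·(1 − cos(π·0.6863)) = -16.2998 → s = 5.7002

5.7002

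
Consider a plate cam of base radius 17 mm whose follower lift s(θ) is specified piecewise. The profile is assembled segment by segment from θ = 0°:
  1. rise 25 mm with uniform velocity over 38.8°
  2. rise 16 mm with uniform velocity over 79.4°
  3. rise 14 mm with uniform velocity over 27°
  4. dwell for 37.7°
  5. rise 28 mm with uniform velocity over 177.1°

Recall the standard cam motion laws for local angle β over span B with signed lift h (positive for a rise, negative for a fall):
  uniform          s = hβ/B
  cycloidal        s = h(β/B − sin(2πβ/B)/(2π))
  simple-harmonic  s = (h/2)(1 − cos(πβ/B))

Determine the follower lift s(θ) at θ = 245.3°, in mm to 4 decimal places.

seg 1 [0°–38.8°] uniform, h=25: full span → s += 25 → s = 25.0000
seg 2 [38.8°–118.2°] uniform, h=16: full span → s += 16 → s = 41.0000
seg 3 [118.2°–145.2°] uniform, h=14: full span → s += 14 → s = 55.0000
seg 4 [145.2°–182.9°] dwell: s stays 55.0000
seg 5 [182.9°–360°] uniform, h=28: θ=245.3° here. β=62.4, B=177.1. 28·62.4/177.1 = 9.8656 → s = 64.8656

64.8656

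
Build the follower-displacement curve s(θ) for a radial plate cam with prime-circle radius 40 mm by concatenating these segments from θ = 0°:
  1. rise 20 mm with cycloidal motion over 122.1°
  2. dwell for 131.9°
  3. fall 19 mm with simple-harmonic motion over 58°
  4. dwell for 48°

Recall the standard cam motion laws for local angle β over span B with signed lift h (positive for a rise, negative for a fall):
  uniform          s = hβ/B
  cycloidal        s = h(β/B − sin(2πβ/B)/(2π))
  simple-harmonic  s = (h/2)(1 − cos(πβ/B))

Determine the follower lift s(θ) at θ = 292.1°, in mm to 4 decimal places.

seg 1 [0°–122.1°] cycloidal, h=20: full span → s += 20 → s = 20.0000
seg 2 [122.1°–254°] dwell: s stays 20.0000
seg 3 [254°–312°] simple-harmonic, h=-19: θ=292.1° here. β=38.1, B=58. -19/2·(1 − cos(π·0.6569)) = -13.9953 → s = 6.0047

6.0047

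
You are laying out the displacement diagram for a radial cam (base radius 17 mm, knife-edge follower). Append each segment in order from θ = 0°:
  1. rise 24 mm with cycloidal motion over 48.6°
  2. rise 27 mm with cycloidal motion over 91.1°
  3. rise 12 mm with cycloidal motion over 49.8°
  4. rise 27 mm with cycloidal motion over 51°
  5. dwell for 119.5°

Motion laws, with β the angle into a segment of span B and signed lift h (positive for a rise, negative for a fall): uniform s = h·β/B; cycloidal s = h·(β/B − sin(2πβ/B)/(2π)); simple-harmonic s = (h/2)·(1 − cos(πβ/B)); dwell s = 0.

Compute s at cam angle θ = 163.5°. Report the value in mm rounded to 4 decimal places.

seg 1 [0°–48.6°] cycloidal, h=24: full span → s += 24 → s = 24.0000
seg 2 [48.6°–139.7°] cycloidal, h=27: full span → s += 27 → s = 51.0000
seg 3 [139.7°–189.5°] cycloidal, h=12: θ=163.5° here. β=23.8, B=49.8. 12·(0.4779 − sin(2π·0.4779)/(2π)) = 5.4707 → s = 56.4707

56.4707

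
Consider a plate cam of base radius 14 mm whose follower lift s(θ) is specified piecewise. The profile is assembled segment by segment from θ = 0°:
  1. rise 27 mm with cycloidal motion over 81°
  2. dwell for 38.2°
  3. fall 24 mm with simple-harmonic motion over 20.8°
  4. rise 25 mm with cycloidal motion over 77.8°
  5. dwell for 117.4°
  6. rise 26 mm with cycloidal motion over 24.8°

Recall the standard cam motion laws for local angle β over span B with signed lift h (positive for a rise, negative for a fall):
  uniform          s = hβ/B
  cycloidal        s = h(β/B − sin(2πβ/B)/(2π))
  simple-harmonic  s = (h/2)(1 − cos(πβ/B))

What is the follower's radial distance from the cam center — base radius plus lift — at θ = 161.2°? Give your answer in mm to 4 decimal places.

seg 1 [0°–81°] cycloidal, h=27: full span → s += 27 → s = 27.0000
seg 2 [81°–119.2°] dwell: s stays 27.0000
seg 3 [119.2°–140°] simple-harmonic, h=-24: full span → s += -24 → s = 3.0000
seg 4 [140°–217.8°] cycloidal, h=25: θ=161.2° here. β=21.2, B=77.8. 25·(0.2725 − sin(2π·0.2725)/(2π)) = 2.8731 → s = 5.8731
radial distance = base radius + s = 14 + 5.8731 = 19.8731

19.8731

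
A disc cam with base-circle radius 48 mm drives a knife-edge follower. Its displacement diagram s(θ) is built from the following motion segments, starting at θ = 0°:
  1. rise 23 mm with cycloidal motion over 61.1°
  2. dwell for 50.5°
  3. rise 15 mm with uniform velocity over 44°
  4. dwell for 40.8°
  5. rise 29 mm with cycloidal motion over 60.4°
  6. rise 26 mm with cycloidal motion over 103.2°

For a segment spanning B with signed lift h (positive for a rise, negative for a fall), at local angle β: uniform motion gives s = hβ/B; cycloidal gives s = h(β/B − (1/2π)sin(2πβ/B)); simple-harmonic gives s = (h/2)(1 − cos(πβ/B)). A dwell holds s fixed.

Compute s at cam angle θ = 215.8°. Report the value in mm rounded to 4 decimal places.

seg 1 [0°–61.1°] cycloidal, h=23: full span → s += 23 → s = 23.0000
seg 2 [61.1°–111.6°] dwell: s stays 23.0000
seg 3 [111.6°–155.6°] uniform, h=15: full span → s += 15 → s = 38.0000
seg 4 [155.6°–196.4°] dwell: s stays 38.0000
seg 5 [196.4°–256.8°] cycloidal, h=29: θ=215.8° here. β=19.4, B=60.4. 29·(0.3212 − sin(2π·0.3212)/(2π)) = 5.1532 → s = 43.1532

43.1532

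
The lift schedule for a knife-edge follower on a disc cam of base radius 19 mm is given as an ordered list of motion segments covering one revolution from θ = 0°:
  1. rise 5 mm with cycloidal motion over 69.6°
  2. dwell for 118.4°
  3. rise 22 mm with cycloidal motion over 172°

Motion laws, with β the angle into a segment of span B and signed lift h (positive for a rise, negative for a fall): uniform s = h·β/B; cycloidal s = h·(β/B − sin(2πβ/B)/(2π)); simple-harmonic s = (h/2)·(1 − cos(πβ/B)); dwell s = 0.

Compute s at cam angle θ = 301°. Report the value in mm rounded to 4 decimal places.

seg 1 [0°–69.6°] cycloidal, h=5: full span → s += 5 → s = 5.0000
seg 2 [69.6°–188°] dwell: s stays 5.0000
seg 3 [188°–360°] cycloidal, h=22: θ=301° here. β=113, B=172. 22·(0.6570 − sin(2π·0.6570)/(2π)) = 17.3737 → s = 22.3737

22.3737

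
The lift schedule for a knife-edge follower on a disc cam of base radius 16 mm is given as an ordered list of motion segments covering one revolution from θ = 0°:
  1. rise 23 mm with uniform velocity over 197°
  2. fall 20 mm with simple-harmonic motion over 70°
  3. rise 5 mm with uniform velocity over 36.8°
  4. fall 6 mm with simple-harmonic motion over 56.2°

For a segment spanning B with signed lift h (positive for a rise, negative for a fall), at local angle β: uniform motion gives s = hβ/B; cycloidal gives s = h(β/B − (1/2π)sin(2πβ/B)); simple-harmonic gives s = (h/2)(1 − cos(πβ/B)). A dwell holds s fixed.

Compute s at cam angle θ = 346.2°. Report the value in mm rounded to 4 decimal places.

seg 1 [0°–197°] uniform, h=23: full span → s += 23 → s = 23.0000
seg 2 [197°–267°] simple-harmonic, h=-20: full span → s += -20 → s = 3.0000
seg 3 [267°–303.8°] uniform, h=5: full span → s += 5 → s = 8.0000
seg 4 [303.8°–360°] simple-harmonic, h=-6: θ=346.2° here. β=42.4, B=56.2. -6/2·(1 − cos(π·0.7544)) = -5.1508 → s = 2.8492

2.8492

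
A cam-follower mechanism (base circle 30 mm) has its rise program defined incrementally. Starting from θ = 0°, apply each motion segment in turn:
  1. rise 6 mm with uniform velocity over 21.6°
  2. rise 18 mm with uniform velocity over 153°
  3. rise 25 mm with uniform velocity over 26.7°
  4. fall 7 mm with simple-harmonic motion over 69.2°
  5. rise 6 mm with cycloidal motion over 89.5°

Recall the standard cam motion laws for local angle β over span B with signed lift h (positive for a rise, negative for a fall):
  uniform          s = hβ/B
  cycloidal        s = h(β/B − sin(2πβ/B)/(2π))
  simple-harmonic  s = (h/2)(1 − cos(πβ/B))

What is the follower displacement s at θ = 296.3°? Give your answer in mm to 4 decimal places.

seg 1 [0°–21.6°] uniform, h=6: full span → s += 6 → s = 6.0000
seg 2 [21.6°–174.6°] uniform, h=18: full span → s += 18 → s = 24.0000
seg 3 [174.6°–201.3°] uniform, h=25: full span → s += 25 → s = 49.0000
seg 4 [201.3°–270.5°] simple-harmonic, h=-7: full span → s += -7 → s = 42.0000
seg 5 [270.5°–360°] cycloidal, h=6: θ=296.3° here. β=25.8, B=89.5. 6·(0.2883 − sin(2π·0.2883)/(2π)) = 0.8022 → s = 42.8022

42.8022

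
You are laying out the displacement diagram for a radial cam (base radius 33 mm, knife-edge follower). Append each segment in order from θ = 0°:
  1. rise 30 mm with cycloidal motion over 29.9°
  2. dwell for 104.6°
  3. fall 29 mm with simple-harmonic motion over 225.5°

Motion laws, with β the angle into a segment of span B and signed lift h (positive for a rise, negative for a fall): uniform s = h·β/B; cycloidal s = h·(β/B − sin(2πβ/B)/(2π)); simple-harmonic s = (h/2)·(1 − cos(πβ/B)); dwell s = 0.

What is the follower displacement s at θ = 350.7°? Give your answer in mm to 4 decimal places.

seg 1 [0°–29.9°] cycloidal, h=30: full span → s += 30 → s = 30.0000
seg 2 [29.9°–134.5°] dwell: s stays 30.0000
seg 3 [134.5°–360°] simple-harmonic, h=-29: θ=350.7° here. β=216.2, B=225.5. -29/2·(1 − cos(π·0.9588)) = -28.8785 → s = 1.1215

1.1215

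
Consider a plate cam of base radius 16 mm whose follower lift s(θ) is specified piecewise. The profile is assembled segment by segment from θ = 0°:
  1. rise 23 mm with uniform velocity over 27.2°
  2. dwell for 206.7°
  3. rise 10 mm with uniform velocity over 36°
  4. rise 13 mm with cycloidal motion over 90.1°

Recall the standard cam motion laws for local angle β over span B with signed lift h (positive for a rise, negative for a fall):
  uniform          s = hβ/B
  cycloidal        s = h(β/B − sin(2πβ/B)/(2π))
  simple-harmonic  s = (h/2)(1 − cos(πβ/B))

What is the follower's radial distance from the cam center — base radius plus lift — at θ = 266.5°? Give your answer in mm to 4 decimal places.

seg 1 [0°–27.2°] uniform, h=23: full span → s += 23 → s = 23.0000
seg 2 [27.2°–233.9°] dwell: s stays 23.0000
seg 3 [233.9°–269.9°] uniform, h=10: θ=266.5° here. β=32.6, B=36. 10·32.6/36 = 9.0556 → s = 32.0556
radial distance = base radius + s = 16 + 32.0556 = 48.0556

48.0556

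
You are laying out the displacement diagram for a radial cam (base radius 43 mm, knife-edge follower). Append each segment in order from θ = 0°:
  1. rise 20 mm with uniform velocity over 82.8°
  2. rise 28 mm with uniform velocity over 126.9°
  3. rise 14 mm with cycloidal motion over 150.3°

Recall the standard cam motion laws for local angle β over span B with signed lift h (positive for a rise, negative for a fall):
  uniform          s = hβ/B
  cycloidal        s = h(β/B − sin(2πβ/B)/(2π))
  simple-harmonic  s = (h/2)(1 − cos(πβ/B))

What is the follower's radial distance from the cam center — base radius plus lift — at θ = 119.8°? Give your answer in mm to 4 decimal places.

seg 1 [0°–82.8°] uniform, h=20: full span → s += 20 → s = 20.0000
seg 2 [82.8°–209.7°] uniform, h=28: θ=119.8° here. β=37, B=126.9. 28·37/126.9 = 8.1639 → s = 28.1639
radial distance = base radius + s = 43 + 28.1639 = 71.1639

71.1639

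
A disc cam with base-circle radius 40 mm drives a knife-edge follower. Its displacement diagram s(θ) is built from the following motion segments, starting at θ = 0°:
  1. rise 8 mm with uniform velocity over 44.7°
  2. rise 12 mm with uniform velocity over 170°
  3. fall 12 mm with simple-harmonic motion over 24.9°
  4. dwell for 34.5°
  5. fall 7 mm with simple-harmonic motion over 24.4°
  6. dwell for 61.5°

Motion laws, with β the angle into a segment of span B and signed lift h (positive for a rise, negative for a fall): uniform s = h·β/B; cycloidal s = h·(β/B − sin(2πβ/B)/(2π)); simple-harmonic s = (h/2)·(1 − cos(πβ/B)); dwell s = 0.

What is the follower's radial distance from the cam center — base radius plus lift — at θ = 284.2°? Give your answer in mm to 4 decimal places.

seg 1 [0°–44.7°] uniform, h=8: full span → s += 8 → s = 8.0000
seg 2 [44.7°–214.7°] uniform, h=12: full span → s += 12 → s = 20.0000
seg 3 [214.7°–239.6°] simple-harmonic, h=-12: full span → s += -12 → s = 8.0000
seg 4 [239.6°–274.1°] dwell: s stays 8.0000
seg 5 [274.1°–298.5°] simple-harmonic, h=-7: θ=284.2° here. β=10.1, B=24.4. -7/2·(1 − cos(π·0.4139)) = -2.5651 → s = 5.4349
radial distance = base radius + s = 40 + 5.4349 = 45.4349

45.4349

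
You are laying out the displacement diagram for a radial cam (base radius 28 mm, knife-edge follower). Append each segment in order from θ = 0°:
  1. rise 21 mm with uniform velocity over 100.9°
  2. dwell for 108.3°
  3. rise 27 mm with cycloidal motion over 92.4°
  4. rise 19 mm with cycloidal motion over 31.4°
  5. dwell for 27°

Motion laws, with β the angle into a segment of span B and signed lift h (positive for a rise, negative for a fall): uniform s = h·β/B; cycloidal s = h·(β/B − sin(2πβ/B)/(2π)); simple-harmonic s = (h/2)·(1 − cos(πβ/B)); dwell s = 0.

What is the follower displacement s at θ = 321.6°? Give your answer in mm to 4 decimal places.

seg 1 [0°–100.9°] uniform, h=21: full span → s += 21 → s = 21.0000
seg 2 [100.9°–209.2°] dwell: s stays 21.0000
seg 3 [209.2°–301.6°] cycloidal, h=27: full span → s += 27 → s = 48.0000
seg 4 [301.6°–333°] cycloidal, h=19: θ=321.6° here. β=20, B=31.4. 19·(0.6369 − sin(2π·0.6369)/(2π)) = 14.3944 → s = 62.3944

62.3944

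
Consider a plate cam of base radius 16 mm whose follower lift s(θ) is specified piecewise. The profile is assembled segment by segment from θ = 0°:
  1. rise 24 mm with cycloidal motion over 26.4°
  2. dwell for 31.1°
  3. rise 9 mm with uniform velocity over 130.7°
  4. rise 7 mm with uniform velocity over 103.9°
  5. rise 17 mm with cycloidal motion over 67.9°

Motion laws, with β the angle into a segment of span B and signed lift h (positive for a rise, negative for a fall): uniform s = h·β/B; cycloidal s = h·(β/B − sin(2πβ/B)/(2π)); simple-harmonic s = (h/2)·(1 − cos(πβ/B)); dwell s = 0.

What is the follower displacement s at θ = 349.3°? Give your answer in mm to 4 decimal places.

seg 1 [0°–26.4°] cycloidal, h=24: full span → s += 24 → s = 24.0000
seg 2 [26.4°–57.5°] dwell: s stays 24.0000
seg 3 [57.5°–188.2°] uniform, h=9: full span → s += 9 → s = 33.0000
seg 4 [188.2°–292.1°] uniform, h=7: full span → s += 7 → s = 40.0000
seg 5 [292.1°–360°] cycloidal, h=17: θ=349.3° here. β=57.2, B=67.9. 17·(0.8424 − sin(2π·0.8424)/(2π)) = 16.5832 → s = 56.5832

56.5832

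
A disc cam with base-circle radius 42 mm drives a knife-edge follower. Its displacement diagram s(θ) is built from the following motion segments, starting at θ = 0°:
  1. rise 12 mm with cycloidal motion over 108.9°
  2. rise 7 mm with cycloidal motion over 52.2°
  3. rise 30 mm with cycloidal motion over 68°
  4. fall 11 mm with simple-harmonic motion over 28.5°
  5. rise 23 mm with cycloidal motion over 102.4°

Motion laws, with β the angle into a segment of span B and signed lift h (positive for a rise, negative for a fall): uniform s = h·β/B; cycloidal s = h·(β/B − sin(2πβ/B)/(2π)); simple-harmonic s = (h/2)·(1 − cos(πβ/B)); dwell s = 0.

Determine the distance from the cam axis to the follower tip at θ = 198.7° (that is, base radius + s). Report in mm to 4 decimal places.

seg 1 [0°–108.9°] cycloidal, h=12: full span → s += 12 → s = 12.0000
seg 2 [108.9°–161.1°] cycloidal, h=7: full span → s += 7 → s = 19.0000
seg 3 [161.1°–229.1°] cycloidal, h=30: θ=198.7° here. β=37.6, B=68. 30·(0.5529 − sin(2π·0.5529)/(2π)) = 18.1473 → s = 37.1473
radial distance = base radius + s = 42 + 37.1473 = 79.1473

79.1473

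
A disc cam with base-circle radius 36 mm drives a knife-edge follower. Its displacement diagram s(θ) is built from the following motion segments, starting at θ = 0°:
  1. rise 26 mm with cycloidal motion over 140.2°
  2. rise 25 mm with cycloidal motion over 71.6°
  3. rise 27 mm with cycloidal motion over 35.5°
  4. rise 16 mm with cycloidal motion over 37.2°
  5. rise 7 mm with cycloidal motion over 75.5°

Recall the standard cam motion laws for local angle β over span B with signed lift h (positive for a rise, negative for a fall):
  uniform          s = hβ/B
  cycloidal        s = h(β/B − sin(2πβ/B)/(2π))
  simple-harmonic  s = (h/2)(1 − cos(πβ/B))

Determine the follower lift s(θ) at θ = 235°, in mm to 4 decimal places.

seg 1 [0°–140.2°] cycloidal, h=26: full span → s += 26 → s = 26.0000
seg 2 [140.2°–211.8°] cycloidal, h=25: full span → s += 25 → s = 51.0000
seg 3 [211.8°–247.3°] cycloidal, h=27: θ=235° here. β=23.2, B=35.5. 27·(0.6535 − sin(2π·0.6535)/(2π)) = 21.1766 → s = 72.1766

72.1766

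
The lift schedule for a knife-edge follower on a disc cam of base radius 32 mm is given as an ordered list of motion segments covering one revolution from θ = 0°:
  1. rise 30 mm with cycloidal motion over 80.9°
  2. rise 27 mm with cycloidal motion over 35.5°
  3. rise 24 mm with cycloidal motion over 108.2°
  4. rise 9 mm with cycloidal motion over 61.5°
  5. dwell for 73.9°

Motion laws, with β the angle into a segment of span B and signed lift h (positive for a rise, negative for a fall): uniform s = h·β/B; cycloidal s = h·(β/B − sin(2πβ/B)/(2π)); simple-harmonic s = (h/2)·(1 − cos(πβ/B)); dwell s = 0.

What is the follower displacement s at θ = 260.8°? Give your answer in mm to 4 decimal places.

seg 1 [0°–80.9°] cycloidal, h=30: full span → s += 30 → s = 30.0000
seg 2 [80.9°–116.4°] cycloidal, h=27: full span → s += 27 → s = 57.0000
seg 3 [116.4°–224.6°] cycloidal, h=24: full span → s += 24 → s = 81.0000
seg 4 [224.6°–286.1°] cycloidal, h=9: θ=260.8° here. β=36.2, B=61.5. 9·(0.5886 − sin(2π·0.5886)/(2π)) = 6.0545 → s = 87.0545

87.0545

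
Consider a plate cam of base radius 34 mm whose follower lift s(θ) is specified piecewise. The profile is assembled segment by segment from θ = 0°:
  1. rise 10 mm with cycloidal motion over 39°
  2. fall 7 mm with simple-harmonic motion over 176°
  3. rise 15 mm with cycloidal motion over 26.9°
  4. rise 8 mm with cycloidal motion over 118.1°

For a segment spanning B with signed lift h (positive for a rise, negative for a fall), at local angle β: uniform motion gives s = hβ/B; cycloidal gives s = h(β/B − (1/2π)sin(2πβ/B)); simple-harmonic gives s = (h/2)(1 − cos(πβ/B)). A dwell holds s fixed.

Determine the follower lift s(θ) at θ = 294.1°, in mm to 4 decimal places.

seg 1 [0°–39°] cycloidal, h=10: full span → s += 10 → s = 10.0000
seg 2 [39°–215°] simple-harmonic, h=-7: full span → s += -7 → s = 3.0000
seg 3 [215°–241.9°] cycloidal, h=15: full span → s += 15 → s = 18.0000
seg 4 [241.9°–360°] cycloidal, h=8: θ=294.1° here. β=52.2, B=118.1. 8·(0.4420 − sin(2π·0.4420)/(2π)) = 3.0822 → s = 21.0822

21.0822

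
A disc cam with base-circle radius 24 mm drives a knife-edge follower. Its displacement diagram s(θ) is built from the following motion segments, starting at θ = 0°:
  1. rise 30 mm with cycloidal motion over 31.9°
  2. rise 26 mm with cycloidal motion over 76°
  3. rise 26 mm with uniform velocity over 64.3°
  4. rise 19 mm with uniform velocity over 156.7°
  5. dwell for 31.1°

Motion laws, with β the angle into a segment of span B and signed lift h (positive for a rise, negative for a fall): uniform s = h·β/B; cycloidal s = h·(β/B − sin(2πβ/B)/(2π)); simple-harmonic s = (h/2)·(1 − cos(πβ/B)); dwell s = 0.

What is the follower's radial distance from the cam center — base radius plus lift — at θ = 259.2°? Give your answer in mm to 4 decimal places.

seg 1 [0°–31.9°] cycloidal, h=30: full span → s += 30 → s = 30.0000
seg 2 [31.9°–107.9°] cycloidal, h=26: full span → s += 26 → s = 56.0000
seg 3 [107.9°–172.2°] uniform, h=26: full span → s += 26 → s = 82.0000
seg 4 [172.2°–328.9°] uniform, h=19: θ=259.2° here. β=87, B=156.7. 19·87/156.7 = 10.5488 → s = 92.5488
radial distance = base radius + s = 24 + 92.5488 = 116.5488

116.5488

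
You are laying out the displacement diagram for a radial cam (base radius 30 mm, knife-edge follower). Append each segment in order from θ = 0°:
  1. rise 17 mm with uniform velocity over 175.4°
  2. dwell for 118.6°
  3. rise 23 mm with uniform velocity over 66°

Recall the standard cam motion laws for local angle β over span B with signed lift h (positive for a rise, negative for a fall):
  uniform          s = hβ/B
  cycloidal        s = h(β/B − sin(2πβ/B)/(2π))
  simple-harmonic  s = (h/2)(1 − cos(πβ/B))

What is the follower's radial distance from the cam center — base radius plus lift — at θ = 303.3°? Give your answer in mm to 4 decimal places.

seg 1 [0°–175.4°] uniform, h=17: full span → s += 17 → s = 17.0000
seg 2 [175.4°–294°] dwell: s stays 17.0000
seg 3 [294°–360°] uniform, h=23: θ=303.3° here. β=9.3, B=66. 23·9.3/66 = 3.2409 → s = 20.2409
radial distance = base radius + s = 30 + 20.2409 = 50.2409

50.2409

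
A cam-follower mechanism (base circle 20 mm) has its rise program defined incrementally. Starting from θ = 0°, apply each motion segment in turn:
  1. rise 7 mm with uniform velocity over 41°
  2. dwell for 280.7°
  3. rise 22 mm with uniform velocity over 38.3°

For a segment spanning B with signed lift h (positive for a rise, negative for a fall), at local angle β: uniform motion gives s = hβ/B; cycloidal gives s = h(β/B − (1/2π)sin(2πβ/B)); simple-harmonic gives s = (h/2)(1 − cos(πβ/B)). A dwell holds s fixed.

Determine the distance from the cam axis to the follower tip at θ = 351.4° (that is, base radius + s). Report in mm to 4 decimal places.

seg 1 [0°–41°] uniform, h=7: full span → s += 7 → s = 7.0000
seg 2 [41°–321.7°] dwell: s stays 7.0000
seg 3 [321.7°–360°] uniform, h=22: θ=351.4° here. β=29.7, B=38.3. 22·29.7/38.3 = 17.0601 → s = 24.0601
radial distance = base radius + s = 20 + 24.0601 = 44.0601

44.0601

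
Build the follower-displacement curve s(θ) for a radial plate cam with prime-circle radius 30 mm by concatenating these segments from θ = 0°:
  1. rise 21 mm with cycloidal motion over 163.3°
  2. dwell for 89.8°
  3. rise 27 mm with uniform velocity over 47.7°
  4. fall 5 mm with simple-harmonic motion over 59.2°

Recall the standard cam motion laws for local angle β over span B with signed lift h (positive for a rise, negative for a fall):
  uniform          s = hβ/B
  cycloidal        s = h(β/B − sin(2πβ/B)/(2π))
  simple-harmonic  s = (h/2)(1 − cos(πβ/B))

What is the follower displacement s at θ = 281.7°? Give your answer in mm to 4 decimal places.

seg 1 [0°–163.3°] cycloidal, h=21: full span → s += 21 → s = 21.0000
seg 2 [163.3°–253.1°] dwell: s stays 21.0000
seg 3 [253.1°–300.8°] uniform, h=27: θ=281.7° here. β=28.6, B=47.7. 27·28.6/47.7 = 16.1887 → s = 37.1887

37.1887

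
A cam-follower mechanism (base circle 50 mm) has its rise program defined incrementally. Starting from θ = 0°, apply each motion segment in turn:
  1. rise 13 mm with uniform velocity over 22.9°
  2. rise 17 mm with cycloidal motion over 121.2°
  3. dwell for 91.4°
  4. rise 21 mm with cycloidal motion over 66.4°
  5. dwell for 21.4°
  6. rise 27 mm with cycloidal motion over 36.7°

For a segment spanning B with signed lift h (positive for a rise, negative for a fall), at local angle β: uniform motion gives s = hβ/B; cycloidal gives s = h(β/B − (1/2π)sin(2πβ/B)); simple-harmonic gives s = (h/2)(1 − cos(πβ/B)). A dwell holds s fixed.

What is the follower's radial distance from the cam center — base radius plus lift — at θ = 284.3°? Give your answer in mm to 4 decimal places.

seg 1 [0°–22.9°] uniform, h=13: full span → s += 13 → s = 13.0000
seg 2 [22.9°–144.1°] cycloidal, h=17: full span → s += 17 → s = 30.0000
seg 3 [144.1°–235.5°] dwell: s stays 30.0000
seg 4 [235.5°–301.9°] cycloidal, h=21: θ=284.3° here. β=48.8, B=66.4. 21·(0.7349 − sin(2π·0.7349)/(2π)) = 18.7610 → s = 48.7610
radial distance = base radius + s = 50 + 48.7610 = 98.7610

98.7610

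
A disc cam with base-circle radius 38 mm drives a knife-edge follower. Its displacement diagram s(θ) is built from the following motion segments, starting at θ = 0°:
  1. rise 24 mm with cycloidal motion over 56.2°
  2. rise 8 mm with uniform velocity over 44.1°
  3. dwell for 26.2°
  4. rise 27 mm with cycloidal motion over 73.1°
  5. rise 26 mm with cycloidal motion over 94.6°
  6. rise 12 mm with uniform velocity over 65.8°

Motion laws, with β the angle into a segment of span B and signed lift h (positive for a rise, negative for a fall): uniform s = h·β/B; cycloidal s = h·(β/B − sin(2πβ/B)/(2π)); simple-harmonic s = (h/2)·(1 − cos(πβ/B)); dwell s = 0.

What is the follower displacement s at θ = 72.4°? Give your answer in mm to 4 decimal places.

seg 1 [0°–56.2°] cycloidal, h=24: full span → s += 24 → s = 24.0000
seg 2 [56.2°–100.3°] uniform, h=8: θ=72.4° here. β=16.2, B=44.1. 8·16.2/44.1 = 2.9388 → s = 26.9388

26.9388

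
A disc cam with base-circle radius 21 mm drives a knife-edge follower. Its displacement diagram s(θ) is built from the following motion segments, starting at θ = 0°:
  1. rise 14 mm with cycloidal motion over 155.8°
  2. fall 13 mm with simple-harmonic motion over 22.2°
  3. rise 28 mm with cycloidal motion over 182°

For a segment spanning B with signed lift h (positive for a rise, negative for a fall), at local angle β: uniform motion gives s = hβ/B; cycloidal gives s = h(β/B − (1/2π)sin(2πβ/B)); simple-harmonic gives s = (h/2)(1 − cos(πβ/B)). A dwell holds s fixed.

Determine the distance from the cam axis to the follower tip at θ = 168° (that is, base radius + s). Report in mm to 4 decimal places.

seg 1 [0°–155.8°] cycloidal, h=14: full span → s += 14 → s = 14.0000
seg 2 [155.8°–178°] simple-harmonic, h=-13: θ=168° here. β=12.2, B=22.2. -13/2·(1 − cos(π·0.5495)) = -7.5077 → s = 6.4923
radial distance = base radius + s = 21 + 6.4923 = 27.4923

27.4923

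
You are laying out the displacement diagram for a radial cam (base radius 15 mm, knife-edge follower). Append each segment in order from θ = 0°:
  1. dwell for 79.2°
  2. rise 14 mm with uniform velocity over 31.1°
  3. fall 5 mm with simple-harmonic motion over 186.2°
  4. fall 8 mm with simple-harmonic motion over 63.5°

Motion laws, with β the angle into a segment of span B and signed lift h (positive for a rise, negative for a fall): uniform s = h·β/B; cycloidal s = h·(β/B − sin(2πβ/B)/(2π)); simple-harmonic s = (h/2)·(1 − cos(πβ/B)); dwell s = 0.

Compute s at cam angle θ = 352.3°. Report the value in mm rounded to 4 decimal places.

seg 1 [0°–79.2°] dwell: s stays 0.0000
seg 2 [79.2°–110.3°] uniform, h=14: full span → s += 14 → s = 14.0000
seg 3 [110.3°–296.5°] simple-harmonic, h=-5: full span → s += -5 → s = 9.0000
seg 4 [296.5°–360°] simple-harmonic, h=-8: θ=352.3° here. β=55.8, B=63.5. -8/2·(1 − cos(π·0.8787)) = -7.7132 → s = 1.2868

1.2868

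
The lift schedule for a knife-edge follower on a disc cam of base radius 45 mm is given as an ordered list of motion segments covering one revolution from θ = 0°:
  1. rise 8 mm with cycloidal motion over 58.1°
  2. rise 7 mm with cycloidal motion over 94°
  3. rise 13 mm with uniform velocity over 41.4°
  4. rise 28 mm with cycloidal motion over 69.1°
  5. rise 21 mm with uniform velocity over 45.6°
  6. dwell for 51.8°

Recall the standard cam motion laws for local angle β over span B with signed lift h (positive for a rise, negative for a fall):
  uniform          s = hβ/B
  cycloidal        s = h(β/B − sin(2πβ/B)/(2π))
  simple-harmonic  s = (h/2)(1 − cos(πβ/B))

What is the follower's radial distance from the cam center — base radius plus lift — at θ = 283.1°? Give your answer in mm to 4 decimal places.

seg 1 [0°–58.1°] cycloidal, h=8: full span → s += 8 → s = 8.0000
seg 2 [58.1°–152.1°] cycloidal, h=7: full span → s += 7 → s = 15.0000
seg 3 [152.1°–193.5°] uniform, h=13: full span → s += 13 → s = 28.0000
seg 4 [193.5°–262.6°] cycloidal, h=28: full span → s += 28 → s = 56.0000
seg 5 [262.6°–308.2°] uniform, h=21: θ=283.1° here. β=20.5, B=45.6. 21·20.5/45.6 = 9.4408 → s = 65.4408
radial distance = base radius + s = 45 + 65.4408 = 110.4408

110.4408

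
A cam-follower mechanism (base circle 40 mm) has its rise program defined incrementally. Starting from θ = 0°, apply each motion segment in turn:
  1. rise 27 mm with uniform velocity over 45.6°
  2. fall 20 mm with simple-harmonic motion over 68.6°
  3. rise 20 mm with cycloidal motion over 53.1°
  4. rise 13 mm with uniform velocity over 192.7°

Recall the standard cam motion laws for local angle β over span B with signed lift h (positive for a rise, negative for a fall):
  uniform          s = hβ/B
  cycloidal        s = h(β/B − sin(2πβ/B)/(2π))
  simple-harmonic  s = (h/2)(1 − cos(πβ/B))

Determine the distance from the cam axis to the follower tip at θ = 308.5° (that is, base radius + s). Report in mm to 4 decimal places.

seg 1 [0°–45.6°] uniform, h=27: full span → s += 27 → s = 27.0000
seg 2 [45.6°–114.2°] simple-harmonic, h=-20: full span → s += -20 → s = 7.0000
seg 3 [114.2°–167.3°] cycloidal, h=20: full span → s += 20 → s = 27.0000
seg 4 [167.3°–360°] uniform, h=13: θ=308.5° here. β=141.2, B=192.7. 13·141.2/192.7 = 9.5257 → s = 36.5257
radial distance = base radius + s = 40 + 36.5257 = 76.5257

76.5257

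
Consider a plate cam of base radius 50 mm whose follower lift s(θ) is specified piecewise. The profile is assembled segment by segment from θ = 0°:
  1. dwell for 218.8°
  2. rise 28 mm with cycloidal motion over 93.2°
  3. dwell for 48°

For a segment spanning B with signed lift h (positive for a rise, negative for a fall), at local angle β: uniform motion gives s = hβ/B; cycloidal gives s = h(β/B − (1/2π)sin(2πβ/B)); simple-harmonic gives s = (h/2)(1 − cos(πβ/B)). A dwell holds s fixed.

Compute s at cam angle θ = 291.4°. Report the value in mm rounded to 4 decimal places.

seg 1 [0°–218.8°] dwell: s stays 0.0000
seg 2 [218.8°–312°] cycloidal, h=28: θ=291.4° here. β=72.6, B=93.2. 28·(0.7790 − sin(2π·0.7790)/(2π)) = 26.1939 → s = 26.1939

26.1939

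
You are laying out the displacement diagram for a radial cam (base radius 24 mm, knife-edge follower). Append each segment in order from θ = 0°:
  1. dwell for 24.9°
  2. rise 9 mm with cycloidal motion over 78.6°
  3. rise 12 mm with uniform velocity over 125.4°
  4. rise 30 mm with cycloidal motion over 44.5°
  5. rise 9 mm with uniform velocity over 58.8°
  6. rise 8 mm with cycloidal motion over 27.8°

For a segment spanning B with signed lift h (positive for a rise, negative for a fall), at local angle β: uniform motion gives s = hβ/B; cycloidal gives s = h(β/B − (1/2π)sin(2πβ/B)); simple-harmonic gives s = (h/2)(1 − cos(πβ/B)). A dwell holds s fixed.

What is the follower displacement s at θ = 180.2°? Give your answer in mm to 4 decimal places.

seg 1 [0°–24.9°] dwell: s stays 0.0000
seg 2 [24.9°–103.5°] cycloidal, h=9: full span → s += 9 → s = 9.0000
seg 3 [103.5°–228.9°] uniform, h=12: θ=180.2° here. β=76.7, B=125.4. 12·76.7/125.4 = 7.3397 → s = 16.3397

16.3397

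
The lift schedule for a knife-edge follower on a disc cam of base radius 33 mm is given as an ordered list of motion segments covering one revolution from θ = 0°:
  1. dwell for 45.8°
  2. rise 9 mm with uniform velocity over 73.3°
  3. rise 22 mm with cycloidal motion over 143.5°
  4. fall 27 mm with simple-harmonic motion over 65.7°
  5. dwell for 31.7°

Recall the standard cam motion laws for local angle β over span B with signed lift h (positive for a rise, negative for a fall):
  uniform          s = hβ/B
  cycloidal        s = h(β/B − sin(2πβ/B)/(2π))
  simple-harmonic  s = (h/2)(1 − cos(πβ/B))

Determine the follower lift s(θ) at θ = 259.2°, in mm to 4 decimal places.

seg 1 [0°–45.8°] dwell: s stays 0.0000
seg 2 [45.8°–119.1°] uniform, h=9: full span → s += 9 → s = 9.0000
seg 3 [119.1°–262.6°] cycloidal, h=22: θ=259.2° here. β=140.1, B=143.5. 22·(0.9763 − sin(2π·0.9763)/(2π)) = 21.9981 → s = 30.9981

30.9981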